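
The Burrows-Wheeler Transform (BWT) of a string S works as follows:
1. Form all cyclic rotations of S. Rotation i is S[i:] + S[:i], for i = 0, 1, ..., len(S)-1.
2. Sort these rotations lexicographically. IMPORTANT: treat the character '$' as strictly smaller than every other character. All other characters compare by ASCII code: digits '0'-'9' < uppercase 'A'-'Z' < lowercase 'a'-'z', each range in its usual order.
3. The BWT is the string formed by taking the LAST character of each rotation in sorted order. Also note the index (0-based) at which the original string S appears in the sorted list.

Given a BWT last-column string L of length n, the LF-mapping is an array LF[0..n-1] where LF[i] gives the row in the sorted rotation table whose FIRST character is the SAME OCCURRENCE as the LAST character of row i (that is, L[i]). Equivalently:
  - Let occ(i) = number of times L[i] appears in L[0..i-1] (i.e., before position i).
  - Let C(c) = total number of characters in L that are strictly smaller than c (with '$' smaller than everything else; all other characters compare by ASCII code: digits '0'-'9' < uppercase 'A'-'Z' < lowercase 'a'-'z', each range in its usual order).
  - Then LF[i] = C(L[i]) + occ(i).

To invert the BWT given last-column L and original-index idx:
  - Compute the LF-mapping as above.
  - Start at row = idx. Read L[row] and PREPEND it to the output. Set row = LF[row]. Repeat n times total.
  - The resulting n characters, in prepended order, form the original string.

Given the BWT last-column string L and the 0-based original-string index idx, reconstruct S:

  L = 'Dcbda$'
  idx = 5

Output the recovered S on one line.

LF mapping: 1 4 3 5 2 0
Walk LF starting at row 5, prepending L[row]:
  step 1: row=5, L[5]='$', prepend. Next row=LF[5]=0
  step 2: row=0, L[0]='D', prepend. Next row=LF[0]=1
  step 3: row=1, L[1]='c', prepend. Next row=LF[1]=4
  step 4: row=4, L[4]='a', prepend. Next row=LF[4]=2
  step 5: row=2, L[2]='b', prepend. Next row=LF[2]=3
  step 6: row=3, L[3]='d', prepend. Next row=LF[3]=5
Reversed output: dbacD$

Answer: dbacD$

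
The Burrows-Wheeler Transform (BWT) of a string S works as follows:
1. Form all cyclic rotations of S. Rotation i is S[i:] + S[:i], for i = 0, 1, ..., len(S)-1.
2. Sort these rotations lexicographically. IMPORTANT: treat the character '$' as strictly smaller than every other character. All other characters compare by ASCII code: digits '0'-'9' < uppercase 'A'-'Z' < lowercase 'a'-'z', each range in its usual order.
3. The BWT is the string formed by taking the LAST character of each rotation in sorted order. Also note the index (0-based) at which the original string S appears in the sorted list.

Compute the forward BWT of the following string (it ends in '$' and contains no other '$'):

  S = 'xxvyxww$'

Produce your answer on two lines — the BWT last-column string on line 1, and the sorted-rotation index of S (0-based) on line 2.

All 8 rotations (rotation i = S[i:]+S[:i]):
  rot[0] = xxvyxww$
  rot[1] = xvyxww$x
  rot[2] = vyxww$xx
  rot[3] = yxww$xxv
  rot[4] = xww$xxvy
  rot[5] = ww$xxvyx
  rot[6] = w$xxvyxw
  rot[7] = $xxvyxww
Sorted (with $ < everything):
  sorted[0] = $xxvyxww  (last char: 'w')
  sorted[1] = vyxww$xx  (last char: 'x')
  sorted[2] = w$xxvyxw  (last char: 'w')
  sorted[3] = ww$xxvyx  (last char: 'x')
  sorted[4] = xvyxww$x  (last char: 'x')
  sorted[5] = xww$xxvy  (last char: 'y')
  sorted[6] = xxvyxww$  (last char: '$')
  sorted[7] = yxww$xxv  (last char: 'v')
Last column: wxwxxy$v
Original string S is at sorted index 6

Answer: wxwxxy$v
6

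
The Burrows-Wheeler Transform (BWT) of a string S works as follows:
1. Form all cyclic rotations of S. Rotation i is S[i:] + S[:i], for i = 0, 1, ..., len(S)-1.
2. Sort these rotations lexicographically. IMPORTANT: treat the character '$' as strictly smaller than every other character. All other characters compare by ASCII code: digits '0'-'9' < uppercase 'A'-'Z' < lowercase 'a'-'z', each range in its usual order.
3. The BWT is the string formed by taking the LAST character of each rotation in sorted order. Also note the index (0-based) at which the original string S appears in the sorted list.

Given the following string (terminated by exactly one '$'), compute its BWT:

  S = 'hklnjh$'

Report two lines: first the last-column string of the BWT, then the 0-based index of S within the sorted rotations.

All 7 rotations (rotation i = S[i:]+S[:i]):
  rot[0] = hklnjh$
  rot[1] = klnjh$h
  rot[2] = lnjh$hk
  rot[3] = njh$hkl
  rot[4] = jh$hkln
  rot[5] = h$hklnj
  rot[6] = $hklnjh
Sorted (with $ < everything):
  sorted[0] = $hklnjh  (last char: 'h')
  sorted[1] = h$hklnj  (last char: 'j')
  sorted[2] = hklnjh$  (last char: '$')
  sorted[3] = jh$hkln  (last char: 'n')
  sorted[4] = klnjh$h  (last char: 'h')
  sorted[5] = lnjh$hk  (last char: 'k')
  sorted[6] = njh$hkl  (last char: 'l')
Last column: hj$nhkl
Original string S is at sorted index 2

Answer: hj$nhkl
2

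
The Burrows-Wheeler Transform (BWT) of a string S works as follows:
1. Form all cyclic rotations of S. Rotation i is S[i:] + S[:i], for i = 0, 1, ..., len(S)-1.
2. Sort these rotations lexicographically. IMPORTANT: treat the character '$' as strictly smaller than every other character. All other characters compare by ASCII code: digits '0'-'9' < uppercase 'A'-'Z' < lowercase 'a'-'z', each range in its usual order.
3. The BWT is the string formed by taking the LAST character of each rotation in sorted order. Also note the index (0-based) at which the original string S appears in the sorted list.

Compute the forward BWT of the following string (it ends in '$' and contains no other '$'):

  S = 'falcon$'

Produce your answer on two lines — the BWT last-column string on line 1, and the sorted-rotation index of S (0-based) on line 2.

Answer: nfl$aoc
3

Derivation:
All 7 rotations (rotation i = S[i:]+S[:i]):
  rot[0] = falcon$
  rot[1] = alcon$f
  rot[2] = lcon$fa
  rot[3] = con$fal
  rot[4] = on$falc
  rot[5] = n$falco
  rot[6] = $falcon
Sorted (with $ < everything):
  sorted[0] = $falcon  (last char: 'n')
  sorted[1] = alcon$f  (last char: 'f')
  sorted[2] = con$fal  (last char: 'l')
  sorted[3] = falcon$  (last char: '$')
  sorted[4] = lcon$fa  (last char: 'a')
  sorted[5] = n$falco  (last char: 'o')
  sorted[6] = on$falc  (last char: 'c')
Last column: nfl$aoc
Original string S is at sorted index 3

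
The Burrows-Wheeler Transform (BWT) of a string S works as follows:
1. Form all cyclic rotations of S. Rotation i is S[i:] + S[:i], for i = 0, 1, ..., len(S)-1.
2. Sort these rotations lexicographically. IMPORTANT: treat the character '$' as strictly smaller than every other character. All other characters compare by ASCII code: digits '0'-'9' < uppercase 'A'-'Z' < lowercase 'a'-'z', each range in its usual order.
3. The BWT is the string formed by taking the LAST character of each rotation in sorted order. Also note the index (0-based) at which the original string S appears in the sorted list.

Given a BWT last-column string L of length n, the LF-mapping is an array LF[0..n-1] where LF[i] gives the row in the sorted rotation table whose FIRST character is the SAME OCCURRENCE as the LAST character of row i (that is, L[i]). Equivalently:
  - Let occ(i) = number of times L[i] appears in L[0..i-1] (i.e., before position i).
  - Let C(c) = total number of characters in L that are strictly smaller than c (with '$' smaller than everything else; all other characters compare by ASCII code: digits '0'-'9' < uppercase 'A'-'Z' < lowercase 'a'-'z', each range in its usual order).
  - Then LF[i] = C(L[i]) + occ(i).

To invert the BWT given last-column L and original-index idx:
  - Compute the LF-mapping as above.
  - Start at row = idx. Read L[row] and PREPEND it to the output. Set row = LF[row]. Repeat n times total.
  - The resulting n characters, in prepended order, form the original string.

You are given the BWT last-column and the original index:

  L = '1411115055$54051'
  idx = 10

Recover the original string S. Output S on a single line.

LF mapping: 3 9 4 5 6 7 11 1 12 13 0 14 10 2 15 8
Walk LF starting at row 10, prepending L[row]:
  step 1: row=10, L[10]='$', prepend. Next row=LF[10]=0
  step 2: row=0, L[0]='1', prepend. Next row=LF[0]=3
  step 3: row=3, L[3]='1', prepend. Next row=LF[3]=5
  step 4: row=5, L[5]='1', prepend. Next row=LF[5]=7
  step 5: row=7, L[7]='0', prepend. Next row=LF[7]=1
  step 6: row=1, L[1]='4', prepend. Next row=LF[1]=9
  step 7: row=9, L[9]='5', prepend. Next row=LF[9]=13
  step 8: row=13, L[13]='0', prepend. Next row=LF[13]=2
  step 9: row=2, L[2]='1', prepend. Next row=LF[2]=4
  step 10: row=4, L[4]='1', prepend. Next row=LF[4]=6
  step 11: row=6, L[6]='5', prepend. Next row=LF[6]=11
  step 12: row=11, L[11]='5', prepend. Next row=LF[11]=14
  step 13: row=14, L[14]='5', prepend. Next row=LF[14]=15
  step 14: row=15, L[15]='1', prepend. Next row=LF[15]=8
  step 15: row=8, L[8]='5', prepend. Next row=LF[8]=12
  step 16: row=12, L[12]='4', prepend. Next row=LF[12]=10
Reversed output: 451555110540111$

Answer: 451555110540111$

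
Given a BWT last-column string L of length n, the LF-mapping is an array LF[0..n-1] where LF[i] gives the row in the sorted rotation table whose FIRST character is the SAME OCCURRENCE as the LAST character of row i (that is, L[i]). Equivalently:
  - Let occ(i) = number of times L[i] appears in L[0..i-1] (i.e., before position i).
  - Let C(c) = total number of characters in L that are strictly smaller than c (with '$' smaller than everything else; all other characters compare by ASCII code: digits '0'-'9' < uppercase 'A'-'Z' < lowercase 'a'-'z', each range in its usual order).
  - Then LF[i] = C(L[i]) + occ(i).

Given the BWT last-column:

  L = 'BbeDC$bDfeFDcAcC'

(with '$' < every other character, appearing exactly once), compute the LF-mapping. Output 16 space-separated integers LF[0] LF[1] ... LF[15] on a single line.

Answer: 2 9 13 5 3 0 10 6 15 14 8 7 11 1 12 4

Derivation:
Char counts: '$':1, 'A':1, 'B':1, 'C':2, 'D':3, 'F':1, 'b':2, 'c':2, 'e':2, 'f':1
C (first-col start): C('$')=0, C('A')=1, C('B')=2, C('C')=3, C('D')=5, C('F')=8, C('b')=9, C('c')=11, C('e')=13, C('f')=15
L[0]='B': occ=0, LF[0]=C('B')+0=2+0=2
L[1]='b': occ=0, LF[1]=C('b')+0=9+0=9
L[2]='e': occ=0, LF[2]=C('e')+0=13+0=13
L[3]='D': occ=0, LF[3]=C('D')+0=5+0=5
L[4]='C': occ=0, LF[4]=C('C')+0=3+0=3
L[5]='$': occ=0, LF[5]=C('$')+0=0+0=0
L[6]='b': occ=1, LF[6]=C('b')+1=9+1=10
L[7]='D': occ=1, LF[7]=C('D')+1=5+1=6
L[8]='f': occ=0, LF[8]=C('f')+0=15+0=15
L[9]='e': occ=1, LF[9]=C('e')+1=13+1=14
L[10]='F': occ=0, LF[10]=C('F')+0=8+0=8
L[11]='D': occ=2, LF[11]=C('D')+2=5+2=7
L[12]='c': occ=0, LF[12]=C('c')+0=11+0=11
L[13]='A': occ=0, LF[13]=C('A')+0=1+0=1
L[14]='c': occ=1, LF[14]=C('c')+1=11+1=12
L[15]='C': occ=1, LF[15]=C('C')+1=3+1=4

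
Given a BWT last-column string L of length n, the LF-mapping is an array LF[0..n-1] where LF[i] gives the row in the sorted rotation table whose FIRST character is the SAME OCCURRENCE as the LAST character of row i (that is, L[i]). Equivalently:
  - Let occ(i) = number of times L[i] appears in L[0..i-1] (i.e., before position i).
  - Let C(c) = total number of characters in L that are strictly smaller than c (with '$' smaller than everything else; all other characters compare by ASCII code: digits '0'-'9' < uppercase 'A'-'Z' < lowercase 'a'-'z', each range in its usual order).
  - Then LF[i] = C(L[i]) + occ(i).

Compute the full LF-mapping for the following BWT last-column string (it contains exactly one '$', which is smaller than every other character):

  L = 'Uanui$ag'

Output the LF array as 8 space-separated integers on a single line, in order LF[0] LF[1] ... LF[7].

Char counts: '$':1, 'U':1, 'a':2, 'g':1, 'i':1, 'n':1, 'u':1
C (first-col start): C('$')=0, C('U')=1, C('a')=2, C('g')=4, C('i')=5, C('n')=6, C('u')=7
L[0]='U': occ=0, LF[0]=C('U')+0=1+0=1
L[1]='a': occ=0, LF[1]=C('a')+0=2+0=2
L[2]='n': occ=0, LF[2]=C('n')+0=6+0=6
L[3]='u': occ=0, LF[3]=C('u')+0=7+0=7
L[4]='i': occ=0, LF[4]=C('i')+0=5+0=5
L[5]='$': occ=0, LF[5]=C('$')+0=0+0=0
L[6]='a': occ=1, LF[6]=C('a')+1=2+1=3
L[7]='g': occ=0, LF[7]=C('g')+0=4+0=4

Answer: 1 2 6 7 5 0 3 4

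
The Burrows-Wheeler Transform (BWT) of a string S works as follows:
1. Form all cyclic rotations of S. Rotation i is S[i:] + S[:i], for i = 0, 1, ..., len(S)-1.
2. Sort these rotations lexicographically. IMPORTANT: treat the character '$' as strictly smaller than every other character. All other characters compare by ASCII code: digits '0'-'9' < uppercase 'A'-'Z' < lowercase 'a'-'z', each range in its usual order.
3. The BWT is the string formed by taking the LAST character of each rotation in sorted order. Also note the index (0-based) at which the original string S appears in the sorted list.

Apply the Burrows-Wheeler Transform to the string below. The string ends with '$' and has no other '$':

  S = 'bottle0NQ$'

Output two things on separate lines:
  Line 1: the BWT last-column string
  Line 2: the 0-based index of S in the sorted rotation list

Answer: Qe0N$ltbto
4

Derivation:
All 10 rotations (rotation i = S[i:]+S[:i]):
  rot[0] = bottle0NQ$
  rot[1] = ottle0NQ$b
  rot[2] = ttle0NQ$bo
  rot[3] = tle0NQ$bot
  rot[4] = le0NQ$bott
  rot[5] = e0NQ$bottl
  rot[6] = 0NQ$bottle
  rot[7] = NQ$bottle0
  rot[8] = Q$bottle0N
  rot[9] = $bottle0NQ
Sorted (with $ < everything):
  sorted[0] = $bottle0NQ  (last char: 'Q')
  sorted[1] = 0NQ$bottle  (last char: 'e')
  sorted[2] = NQ$bottle0  (last char: '0')
  sorted[3] = Q$bottle0N  (last char: 'N')
  sorted[4] = bottle0NQ$  (last char: '$')
  sorted[5] = e0NQ$bottl  (last char: 'l')
  sorted[6] = le0NQ$bott  (last char: 't')
  sorted[7] = ottle0NQ$b  (last char: 'b')
  sorted[8] = tle0NQ$bot  (last char: 't')
  sorted[9] = ttle0NQ$bo  (last char: 'o')
Last column: Qe0N$ltbto
Original string S is at sorted index 4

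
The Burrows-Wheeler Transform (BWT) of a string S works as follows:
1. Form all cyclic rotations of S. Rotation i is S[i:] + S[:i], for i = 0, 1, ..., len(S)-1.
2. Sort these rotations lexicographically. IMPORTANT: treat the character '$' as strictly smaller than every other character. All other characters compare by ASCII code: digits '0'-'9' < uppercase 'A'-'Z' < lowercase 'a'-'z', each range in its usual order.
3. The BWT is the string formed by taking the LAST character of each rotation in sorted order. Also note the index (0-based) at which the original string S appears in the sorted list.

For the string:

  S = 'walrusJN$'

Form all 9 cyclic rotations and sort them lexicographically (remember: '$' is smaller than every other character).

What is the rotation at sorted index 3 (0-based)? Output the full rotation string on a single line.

Answer: alrusJN$w

Derivation:
All 9 rotations (rotation i = S[i:]+S[:i]):
  rot[0] = walrusJN$
  rot[1] = alrusJN$w
  rot[2] = lrusJN$wa
  rot[3] = rusJN$wal
  rot[4] = usJN$walr
  rot[5] = sJN$walru
  rot[6] = JN$walrus
  rot[7] = N$walrusJ
  rot[8] = $walrusJN
Sorted (with $ < everything):
  sorted[0] = $walrusJN
  sorted[1] = JN$walrus
  sorted[2] = N$walrusJ
  sorted[3] = alrusJN$w
  sorted[4] = lrusJN$wa
  sorted[5] = rusJN$wal
  sorted[6] = sJN$walru
  sorted[7] = usJN$walr
  sorted[8] = walrusJN$
sorted[3] = alrusJN$w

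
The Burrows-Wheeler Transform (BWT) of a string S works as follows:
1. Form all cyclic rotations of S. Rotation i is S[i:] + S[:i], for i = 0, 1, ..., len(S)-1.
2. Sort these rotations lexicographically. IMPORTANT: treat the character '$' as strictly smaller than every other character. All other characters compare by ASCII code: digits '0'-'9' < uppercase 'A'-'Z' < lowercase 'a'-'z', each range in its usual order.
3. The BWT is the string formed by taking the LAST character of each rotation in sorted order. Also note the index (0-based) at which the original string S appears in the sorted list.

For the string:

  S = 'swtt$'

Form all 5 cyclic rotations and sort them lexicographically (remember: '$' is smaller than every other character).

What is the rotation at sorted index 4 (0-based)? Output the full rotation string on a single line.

All 5 rotations (rotation i = S[i:]+S[:i]):
  rot[0] = swtt$
  rot[1] = wtt$s
  rot[2] = tt$sw
  rot[3] = t$swt
  rot[4] = $swtt
Sorted (with $ < everything):
  sorted[0] = $swtt
  sorted[1] = swtt$
  sorted[2] = t$swt
  sorted[3] = tt$sw
  sorted[4] = wtt$s
sorted[4] = wtt$s

Answer: wtt$s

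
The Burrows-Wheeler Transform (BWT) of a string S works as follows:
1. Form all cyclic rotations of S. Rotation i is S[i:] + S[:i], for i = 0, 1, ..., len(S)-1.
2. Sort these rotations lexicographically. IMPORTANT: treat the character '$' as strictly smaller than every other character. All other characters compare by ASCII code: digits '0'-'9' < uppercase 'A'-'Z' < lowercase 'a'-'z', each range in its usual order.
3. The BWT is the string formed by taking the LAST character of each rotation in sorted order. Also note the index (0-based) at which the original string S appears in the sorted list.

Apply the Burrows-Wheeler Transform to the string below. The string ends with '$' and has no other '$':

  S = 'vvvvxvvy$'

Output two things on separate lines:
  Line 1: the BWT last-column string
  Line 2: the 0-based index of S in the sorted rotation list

Answer: y$vvxvvvv
1

Derivation:
All 9 rotations (rotation i = S[i:]+S[:i]):
  rot[0] = vvvvxvvy$
  rot[1] = vvvxvvy$v
  rot[2] = vvxvvy$vv
  rot[3] = vxvvy$vvv
  rot[4] = xvvy$vvvv
  rot[5] = vvy$vvvvx
  rot[6] = vy$vvvvxv
  rot[7] = y$vvvvxvv
  rot[8] = $vvvvxvvy
Sorted (with $ < everything):
  sorted[0] = $vvvvxvvy  (last char: 'y')
  sorted[1] = vvvvxvvy$  (last char: '$')
  sorted[2] = vvvxvvy$v  (last char: 'v')
  sorted[3] = vvxvvy$vv  (last char: 'v')
  sorted[4] = vvy$vvvvx  (last char: 'x')
  sorted[5] = vxvvy$vvv  (last char: 'v')
  sorted[6] = vy$vvvvxv  (last char: 'v')
  sorted[7] = xvvy$vvvv  (last char: 'v')
  sorted[8] = y$vvvvxvv  (last char: 'v')
Last column: y$vvxvvvv
Original string S is at sorted index 1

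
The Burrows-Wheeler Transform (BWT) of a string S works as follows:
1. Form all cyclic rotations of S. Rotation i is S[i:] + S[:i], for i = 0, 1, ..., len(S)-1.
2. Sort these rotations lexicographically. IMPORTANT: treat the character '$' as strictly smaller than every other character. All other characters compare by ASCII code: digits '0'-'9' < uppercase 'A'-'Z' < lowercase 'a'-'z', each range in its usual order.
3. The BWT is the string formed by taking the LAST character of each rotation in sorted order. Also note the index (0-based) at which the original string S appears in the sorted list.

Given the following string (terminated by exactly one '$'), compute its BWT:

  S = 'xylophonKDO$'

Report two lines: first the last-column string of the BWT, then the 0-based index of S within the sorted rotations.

All 12 rotations (rotation i = S[i:]+S[:i]):
  rot[0] = xylophonKDO$
  rot[1] = ylophonKDO$x
  rot[2] = lophonKDO$xy
  rot[3] = ophonKDO$xyl
  rot[4] = phonKDO$xylo
  rot[5] = honKDO$xylop
  rot[6] = onKDO$xyloph
  rot[7] = nKDO$xylopho
  rot[8] = KDO$xylophon
  rot[9] = DO$xylophonK
  rot[10] = O$xylophonKD
  rot[11] = $xylophonKDO
Sorted (with $ < everything):
  sorted[0] = $xylophonKDO  (last char: 'O')
  sorted[1] = DO$xylophonK  (last char: 'K')
  sorted[2] = KDO$xylophon  (last char: 'n')
  sorted[3] = O$xylophonKD  (last char: 'D')
  sorted[4] = honKDO$xylop  (last char: 'p')
  sorted[5] = lophonKDO$xy  (last char: 'y')
  sorted[6] = nKDO$xylopho  (last char: 'o')
  sorted[7] = onKDO$xyloph  (last char: 'h')
  sorted[8] = ophonKDO$xyl  (last char: 'l')
  sorted[9] = phonKDO$xylo  (last char: 'o')
  sorted[10] = xylophonKDO$  (last char: '$')
  sorted[11] = ylophonKDO$x  (last char: 'x')
Last column: OKnDpyohlo$x
Original string S is at sorted index 10

Answer: OKnDpyohlo$x
10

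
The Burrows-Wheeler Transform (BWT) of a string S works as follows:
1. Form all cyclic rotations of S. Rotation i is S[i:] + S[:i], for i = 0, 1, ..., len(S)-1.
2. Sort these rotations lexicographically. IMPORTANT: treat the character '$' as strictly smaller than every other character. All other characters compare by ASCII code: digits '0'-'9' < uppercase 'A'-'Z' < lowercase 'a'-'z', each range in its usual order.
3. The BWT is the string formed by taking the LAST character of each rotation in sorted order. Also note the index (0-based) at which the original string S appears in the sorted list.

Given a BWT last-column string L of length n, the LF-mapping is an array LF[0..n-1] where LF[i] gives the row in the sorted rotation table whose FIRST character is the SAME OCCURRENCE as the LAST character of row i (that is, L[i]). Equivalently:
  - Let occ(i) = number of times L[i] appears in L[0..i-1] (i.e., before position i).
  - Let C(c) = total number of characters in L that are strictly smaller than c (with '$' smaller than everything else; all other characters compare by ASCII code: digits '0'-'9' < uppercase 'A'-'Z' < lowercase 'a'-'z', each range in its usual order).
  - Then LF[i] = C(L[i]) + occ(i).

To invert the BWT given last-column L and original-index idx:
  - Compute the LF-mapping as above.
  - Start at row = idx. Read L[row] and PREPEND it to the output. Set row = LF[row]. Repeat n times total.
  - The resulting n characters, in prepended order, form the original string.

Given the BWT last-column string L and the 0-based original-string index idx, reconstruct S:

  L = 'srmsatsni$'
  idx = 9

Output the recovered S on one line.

Answer: transmiss$

Derivation:
LF mapping: 6 5 3 7 1 9 8 4 2 0
Walk LF starting at row 9, prepending L[row]:
  step 1: row=9, L[9]='$', prepend. Next row=LF[9]=0
  step 2: row=0, L[0]='s', prepend. Next row=LF[0]=6
  step 3: row=6, L[6]='s', prepend. Next row=LF[6]=8
  step 4: row=8, L[8]='i', prepend. Next row=LF[8]=2
  step 5: row=2, L[2]='m', prepend. Next row=LF[2]=3
  step 6: row=3, L[3]='s', prepend. Next row=LF[3]=7
  step 7: row=7, L[7]='n', prepend. Next row=LF[7]=4
  step 8: row=4, L[4]='a', prepend. Next row=LF[4]=1
  step 9: row=1, L[1]='r', prepend. Next row=LF[1]=5
  step 10: row=5, L[5]='t', prepend. Next row=LF[5]=9
Reversed output: transmiss$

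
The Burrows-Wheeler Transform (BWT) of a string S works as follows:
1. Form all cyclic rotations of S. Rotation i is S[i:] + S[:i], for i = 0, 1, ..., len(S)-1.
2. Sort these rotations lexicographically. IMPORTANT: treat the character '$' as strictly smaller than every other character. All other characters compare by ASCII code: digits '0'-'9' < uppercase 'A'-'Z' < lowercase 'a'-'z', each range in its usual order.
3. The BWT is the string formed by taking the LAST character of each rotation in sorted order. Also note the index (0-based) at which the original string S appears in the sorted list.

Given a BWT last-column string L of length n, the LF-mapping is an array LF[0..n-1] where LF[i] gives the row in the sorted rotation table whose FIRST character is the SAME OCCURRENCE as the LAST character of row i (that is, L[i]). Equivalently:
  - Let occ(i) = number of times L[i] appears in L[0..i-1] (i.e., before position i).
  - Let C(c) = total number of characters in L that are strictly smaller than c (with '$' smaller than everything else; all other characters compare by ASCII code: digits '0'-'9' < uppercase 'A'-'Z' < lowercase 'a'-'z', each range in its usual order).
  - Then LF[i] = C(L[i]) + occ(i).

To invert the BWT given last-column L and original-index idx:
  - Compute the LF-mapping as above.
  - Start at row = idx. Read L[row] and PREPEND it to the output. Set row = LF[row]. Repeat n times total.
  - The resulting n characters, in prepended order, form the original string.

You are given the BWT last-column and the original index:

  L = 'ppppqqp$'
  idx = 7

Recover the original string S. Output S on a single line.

LF mapping: 1 2 3 4 6 7 5 0
Walk LF starting at row 7, prepending L[row]:
  step 1: row=7, L[7]='$', prepend. Next row=LF[7]=0
  step 2: row=0, L[0]='p', prepend. Next row=LF[0]=1
  step 3: row=1, L[1]='p', prepend. Next row=LF[1]=2
  step 4: row=2, L[2]='p', prepend. Next row=LF[2]=3
  step 5: row=3, L[3]='p', prepend. Next row=LF[3]=4
  step 6: row=4, L[4]='q', prepend. Next row=LF[4]=6
  step 7: row=6, L[6]='p', prepend. Next row=LF[6]=5
  step 8: row=5, L[5]='q', prepend. Next row=LF[5]=7
Reversed output: qpqpppp$

Answer: qpqpppp$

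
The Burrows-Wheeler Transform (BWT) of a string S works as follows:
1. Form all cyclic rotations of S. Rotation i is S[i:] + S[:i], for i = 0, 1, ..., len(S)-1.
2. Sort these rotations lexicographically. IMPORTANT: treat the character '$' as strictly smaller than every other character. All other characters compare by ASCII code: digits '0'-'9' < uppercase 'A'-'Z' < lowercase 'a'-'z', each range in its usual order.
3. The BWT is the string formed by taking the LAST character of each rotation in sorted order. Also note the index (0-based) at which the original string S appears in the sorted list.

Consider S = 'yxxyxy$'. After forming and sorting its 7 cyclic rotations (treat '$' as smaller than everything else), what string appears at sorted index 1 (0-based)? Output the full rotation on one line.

Answer: xxyxy$y

Derivation:
All 7 rotations (rotation i = S[i:]+S[:i]):
  rot[0] = yxxyxy$
  rot[1] = xxyxy$y
  rot[2] = xyxy$yx
  rot[3] = yxy$yxx
  rot[4] = xy$yxxy
  rot[5] = y$yxxyx
  rot[6] = $yxxyxy
Sorted (with $ < everything):
  sorted[0] = $yxxyxy
  sorted[1] = xxyxy$y
  sorted[2] = xy$yxxy
  sorted[3] = xyxy$yx
  sorted[4] = y$yxxyx
  sorted[5] = yxxyxy$
  sorted[6] = yxy$yxx
sorted[1] = xxyxy$y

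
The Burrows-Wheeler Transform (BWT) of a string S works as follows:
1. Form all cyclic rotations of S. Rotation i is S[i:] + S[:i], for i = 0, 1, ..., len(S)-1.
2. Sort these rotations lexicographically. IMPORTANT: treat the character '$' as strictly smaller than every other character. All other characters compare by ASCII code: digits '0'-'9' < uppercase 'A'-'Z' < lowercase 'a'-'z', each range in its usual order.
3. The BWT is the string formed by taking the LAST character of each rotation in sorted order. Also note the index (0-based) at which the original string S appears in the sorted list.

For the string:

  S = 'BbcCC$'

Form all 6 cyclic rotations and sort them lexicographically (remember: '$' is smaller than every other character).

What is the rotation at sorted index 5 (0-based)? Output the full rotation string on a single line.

Answer: cCC$Bb

Derivation:
All 6 rotations (rotation i = S[i:]+S[:i]):
  rot[0] = BbcCC$
  rot[1] = bcCC$B
  rot[2] = cCC$Bb
  rot[3] = CC$Bbc
  rot[4] = C$BbcC
  rot[5] = $BbcCC
Sorted (with $ < everything):
  sorted[0] = $BbcCC
  sorted[1] = BbcCC$
  sorted[2] = C$BbcC
  sorted[3] = CC$Bbc
  sorted[4] = bcCC$B
  sorted[5] = cCC$Bb
sorted[5] = cCC$Bb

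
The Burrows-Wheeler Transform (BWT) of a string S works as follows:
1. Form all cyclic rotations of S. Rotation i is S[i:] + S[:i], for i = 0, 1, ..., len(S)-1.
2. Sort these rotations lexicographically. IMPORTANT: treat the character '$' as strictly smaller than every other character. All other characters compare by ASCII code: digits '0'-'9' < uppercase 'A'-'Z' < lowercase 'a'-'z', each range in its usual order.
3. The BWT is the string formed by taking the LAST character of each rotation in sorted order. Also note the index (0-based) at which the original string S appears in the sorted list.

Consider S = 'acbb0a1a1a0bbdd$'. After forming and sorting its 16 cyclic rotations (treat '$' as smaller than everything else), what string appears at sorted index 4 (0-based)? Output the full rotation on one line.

All 16 rotations (rotation i = S[i:]+S[:i]):
  rot[0] = acbb0a1a1a0bbdd$
  rot[1] = cbb0a1a1a0bbdd$a
  rot[2] = bb0a1a1a0bbdd$ac
  rot[3] = b0a1a1a0bbdd$acb
  rot[4] = 0a1a1a0bbdd$acbb
  rot[5] = a1a1a0bbdd$acbb0
  rot[6] = 1a1a0bbdd$acbb0a
  rot[7] = a1a0bbdd$acbb0a1
  rot[8] = 1a0bbdd$acbb0a1a
  rot[9] = a0bbdd$acbb0a1a1
  rot[10] = 0bbdd$acbb0a1a1a
  rot[11] = bbdd$acbb0a1a1a0
  rot[12] = bdd$acbb0a1a1a0b
  rot[13] = dd$acbb0a1a1a0bb
  rot[14] = d$acbb0a1a1a0bbd
  rot[15] = $acbb0a1a1a0bbdd
Sorted (with $ < everything):
  sorted[0] = $acbb0a1a1a0bbdd
  sorted[1] = 0a1a1a0bbdd$acbb
  sorted[2] = 0bbdd$acbb0a1a1a
  sorted[3] = 1a0bbdd$acbb0a1a
  sorted[4] = 1a1a0bbdd$acbb0a
  sorted[5] = a0bbdd$acbb0a1a1
  sorted[6] = a1a0bbdd$acbb0a1
  sorted[7] = a1a1a0bbdd$acbb0
  sorted[8] = acbb0a1a1a0bbdd$
  sorted[9] = b0a1a1a0bbdd$acb
  sorted[10] = bb0a1a1a0bbdd$ac
  sorted[11] = bbdd$acbb0a1a1a0
  sorted[12] = bdd$acbb0a1a1a0b
  sorted[13] = cbb0a1a1a0bbdd$a
  sorted[14] = d$acbb0a1a1a0bbd
  sorted[15] = dd$acbb0a1a1a0bb
sorted[4] = 1a1a0bbdd$acbb0a

Answer: 1a1a0bbdd$acbb0a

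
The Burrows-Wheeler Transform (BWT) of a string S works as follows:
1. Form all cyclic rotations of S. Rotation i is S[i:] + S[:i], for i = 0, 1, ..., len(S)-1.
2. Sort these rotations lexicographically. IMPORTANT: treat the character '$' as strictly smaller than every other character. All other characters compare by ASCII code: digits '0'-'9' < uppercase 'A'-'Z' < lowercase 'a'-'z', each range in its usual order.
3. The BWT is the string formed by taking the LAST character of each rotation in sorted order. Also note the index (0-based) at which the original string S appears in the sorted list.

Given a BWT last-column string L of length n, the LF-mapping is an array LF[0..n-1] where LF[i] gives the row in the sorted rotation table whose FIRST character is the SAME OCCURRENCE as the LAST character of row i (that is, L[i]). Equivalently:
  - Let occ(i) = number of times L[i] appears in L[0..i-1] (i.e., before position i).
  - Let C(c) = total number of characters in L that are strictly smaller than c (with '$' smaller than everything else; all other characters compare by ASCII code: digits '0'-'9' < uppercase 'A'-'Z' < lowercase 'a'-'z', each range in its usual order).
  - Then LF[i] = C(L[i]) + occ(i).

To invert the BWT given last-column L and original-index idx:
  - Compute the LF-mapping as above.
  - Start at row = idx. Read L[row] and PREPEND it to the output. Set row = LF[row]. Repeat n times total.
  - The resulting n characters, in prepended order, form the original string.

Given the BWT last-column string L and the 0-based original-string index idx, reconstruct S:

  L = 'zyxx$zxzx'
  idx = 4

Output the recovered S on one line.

LF mapping: 6 5 1 2 0 7 3 8 4
Walk LF starting at row 4, prepending L[row]:
  step 1: row=4, L[4]='$', prepend. Next row=LF[4]=0
  step 2: row=0, L[0]='z', prepend. Next row=LF[0]=6
  step 3: row=6, L[6]='x', prepend. Next row=LF[6]=3
  step 4: row=3, L[3]='x', prepend. Next row=LF[3]=2
  step 5: row=2, L[2]='x', prepend. Next row=LF[2]=1
  step 6: row=1, L[1]='y', prepend. Next row=LF[1]=5
  step 7: row=5, L[5]='z', prepend. Next row=LF[5]=7
  step 8: row=7, L[7]='z', prepend. Next row=LF[7]=8
  step 9: row=8, L[8]='x', prepend. Next row=LF[8]=4
Reversed output: xzzyxxxz$

Answer: xzzyxxxz$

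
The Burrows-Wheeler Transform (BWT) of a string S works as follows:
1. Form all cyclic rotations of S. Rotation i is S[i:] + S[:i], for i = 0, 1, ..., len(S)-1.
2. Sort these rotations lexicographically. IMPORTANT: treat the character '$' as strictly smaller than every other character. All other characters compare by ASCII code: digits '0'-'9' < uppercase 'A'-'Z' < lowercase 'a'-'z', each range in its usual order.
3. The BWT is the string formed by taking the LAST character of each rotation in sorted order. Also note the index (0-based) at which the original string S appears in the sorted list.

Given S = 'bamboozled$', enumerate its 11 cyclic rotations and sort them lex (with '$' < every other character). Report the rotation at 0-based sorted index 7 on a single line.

All 11 rotations (rotation i = S[i:]+S[:i]):
  rot[0] = bamboozled$
  rot[1] = amboozled$b
  rot[2] = mboozled$ba
  rot[3] = boozled$bam
  rot[4] = oozled$bamb
  rot[5] = ozled$bambo
  rot[6] = zled$bamboo
  rot[7] = led$bambooz
  rot[8] = ed$bamboozl
  rot[9] = d$bamboozle
  rot[10] = $bamboozled
Sorted (with $ < everything):
  sorted[0] = $bamboozled
  sorted[1] = amboozled$b
  sorted[2] = bamboozled$
  sorted[3] = boozled$bam
  sorted[4] = d$bamboozle
  sorted[5] = ed$bamboozl
  sorted[6] = led$bambooz
  sorted[7] = mboozled$ba
  sorted[8] = oozled$bamb
  sorted[9] = ozled$bambo
  sorted[10] = zled$bamboo
sorted[7] = mboozled$ba

Answer: mboozled$ba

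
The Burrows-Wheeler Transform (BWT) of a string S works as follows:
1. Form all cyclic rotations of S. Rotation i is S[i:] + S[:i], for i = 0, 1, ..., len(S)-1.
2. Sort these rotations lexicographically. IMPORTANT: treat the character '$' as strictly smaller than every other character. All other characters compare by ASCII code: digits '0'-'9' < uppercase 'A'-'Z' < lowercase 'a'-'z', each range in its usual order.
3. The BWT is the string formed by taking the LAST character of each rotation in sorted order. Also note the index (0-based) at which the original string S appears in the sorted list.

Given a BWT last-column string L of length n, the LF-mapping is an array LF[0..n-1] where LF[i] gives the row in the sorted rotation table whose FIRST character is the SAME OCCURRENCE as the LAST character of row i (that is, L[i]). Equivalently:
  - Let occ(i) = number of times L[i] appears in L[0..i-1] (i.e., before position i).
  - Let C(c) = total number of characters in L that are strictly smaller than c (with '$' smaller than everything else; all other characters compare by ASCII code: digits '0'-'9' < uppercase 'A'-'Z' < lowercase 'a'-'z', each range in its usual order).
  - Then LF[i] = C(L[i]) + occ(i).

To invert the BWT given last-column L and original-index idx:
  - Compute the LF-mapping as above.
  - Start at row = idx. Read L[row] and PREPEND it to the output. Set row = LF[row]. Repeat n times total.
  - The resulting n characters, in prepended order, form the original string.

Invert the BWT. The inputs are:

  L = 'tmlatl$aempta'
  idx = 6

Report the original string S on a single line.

Answer: llamaattempt$

Derivation:
LF mapping: 10 7 5 1 11 6 0 2 4 8 9 12 3
Walk LF starting at row 6, prepending L[row]:
  step 1: row=6, L[6]='$', prepend. Next row=LF[6]=0
  step 2: row=0, L[0]='t', prepend. Next row=LF[0]=10
  step 3: row=10, L[10]='p', prepend. Next row=LF[10]=9
  step 4: row=9, L[9]='m', prepend. Next row=LF[9]=8
  step 5: row=8, L[8]='e', prepend. Next row=LF[8]=4
  step 6: row=4, L[4]='t', prepend. Next row=LF[4]=11
  step 7: row=11, L[11]='t', prepend. Next row=LF[11]=12
  step 8: row=12, L[12]='a', prepend. Next row=LF[12]=3
  step 9: row=3, L[3]='a', prepend. Next row=LF[3]=1
  step 10: row=1, L[1]='m', prepend. Next row=LF[1]=7
  step 11: row=7, L[7]='a', prepend. Next row=LF[7]=2
  step 12: row=2, L[2]='l', prepend. Next row=LF[2]=5
  step 13: row=5, L[5]='l', prepend. Next row=LF[5]=6
Reversed output: llamaattempt$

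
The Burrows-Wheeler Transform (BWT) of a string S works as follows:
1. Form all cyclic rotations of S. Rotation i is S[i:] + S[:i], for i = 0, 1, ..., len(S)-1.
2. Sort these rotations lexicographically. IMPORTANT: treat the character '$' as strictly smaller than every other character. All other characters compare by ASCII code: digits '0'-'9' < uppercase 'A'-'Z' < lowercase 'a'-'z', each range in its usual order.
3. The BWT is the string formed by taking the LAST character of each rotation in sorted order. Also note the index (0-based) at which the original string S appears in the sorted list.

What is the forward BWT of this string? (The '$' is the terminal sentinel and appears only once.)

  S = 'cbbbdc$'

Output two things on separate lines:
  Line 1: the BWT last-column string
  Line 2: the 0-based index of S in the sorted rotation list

Answer: ccbbd$b
5

Derivation:
All 7 rotations (rotation i = S[i:]+S[:i]):
  rot[0] = cbbbdc$
  rot[1] = bbbdc$c
  rot[2] = bbdc$cb
  rot[3] = bdc$cbb
  rot[4] = dc$cbbb
  rot[5] = c$cbbbd
  rot[6] = $cbbbdc
Sorted (with $ < everything):
  sorted[0] = $cbbbdc  (last char: 'c')
  sorted[1] = bbbdc$c  (last char: 'c')
  sorted[2] = bbdc$cb  (last char: 'b')
  sorted[3] = bdc$cbb  (last char: 'b')
  sorted[4] = c$cbbbd  (last char: 'd')
  sorted[5] = cbbbdc$  (last char: '$')
  sorted[6] = dc$cbbb  (last char: 'b')
Last column: ccbbd$b
Original string S is at sorted index 5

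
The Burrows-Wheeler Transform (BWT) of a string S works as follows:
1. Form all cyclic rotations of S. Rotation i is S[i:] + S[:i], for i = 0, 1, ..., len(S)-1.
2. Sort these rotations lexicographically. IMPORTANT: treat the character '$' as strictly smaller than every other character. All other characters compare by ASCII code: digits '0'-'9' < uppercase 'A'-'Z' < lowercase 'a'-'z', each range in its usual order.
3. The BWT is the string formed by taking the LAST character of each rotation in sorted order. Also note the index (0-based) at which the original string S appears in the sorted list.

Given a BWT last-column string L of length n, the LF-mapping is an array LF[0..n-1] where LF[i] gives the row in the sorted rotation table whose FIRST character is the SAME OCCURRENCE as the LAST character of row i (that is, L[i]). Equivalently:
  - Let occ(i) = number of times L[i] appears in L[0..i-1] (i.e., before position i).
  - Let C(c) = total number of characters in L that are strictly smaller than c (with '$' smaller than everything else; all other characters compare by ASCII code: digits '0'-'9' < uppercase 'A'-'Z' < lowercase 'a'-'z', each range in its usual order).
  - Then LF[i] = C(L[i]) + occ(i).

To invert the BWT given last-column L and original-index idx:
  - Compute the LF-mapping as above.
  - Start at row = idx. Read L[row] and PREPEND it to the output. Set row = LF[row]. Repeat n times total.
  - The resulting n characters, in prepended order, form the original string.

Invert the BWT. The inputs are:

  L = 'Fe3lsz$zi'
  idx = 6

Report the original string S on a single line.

LF mapping: 2 3 1 5 6 7 0 8 4
Walk LF starting at row 6, prepending L[row]:
  step 1: row=6, L[6]='$', prepend. Next row=LF[6]=0
  step 2: row=0, L[0]='F', prepend. Next row=LF[0]=2
  step 3: row=2, L[2]='3', prepend. Next row=LF[2]=1
  step 4: row=1, L[1]='e', prepend. Next row=LF[1]=3
  step 5: row=3, L[3]='l', prepend. Next row=LF[3]=5
  step 6: row=5, L[5]='z', prepend. Next row=LF[5]=7
  step 7: row=7, L[7]='z', prepend. Next row=LF[7]=8
  step 8: row=8, L[8]='i', prepend. Next row=LF[8]=4
  step 9: row=4, L[4]='s', prepend. Next row=LF[4]=6
Reversed output: sizzle3F$

Answer: sizzle3F$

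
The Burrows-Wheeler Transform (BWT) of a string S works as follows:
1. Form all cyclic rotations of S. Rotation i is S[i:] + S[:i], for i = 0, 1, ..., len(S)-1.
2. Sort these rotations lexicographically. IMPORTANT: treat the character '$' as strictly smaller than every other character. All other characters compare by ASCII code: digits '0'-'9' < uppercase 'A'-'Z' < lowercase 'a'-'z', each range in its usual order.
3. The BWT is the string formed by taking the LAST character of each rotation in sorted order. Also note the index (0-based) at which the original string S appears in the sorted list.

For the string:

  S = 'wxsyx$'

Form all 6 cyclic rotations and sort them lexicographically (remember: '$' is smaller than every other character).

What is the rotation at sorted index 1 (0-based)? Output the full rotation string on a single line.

Answer: syx$wx

Derivation:
All 6 rotations (rotation i = S[i:]+S[:i]):
  rot[0] = wxsyx$
  rot[1] = xsyx$w
  rot[2] = syx$wx
  rot[3] = yx$wxs
  rot[4] = x$wxsy
  rot[5] = $wxsyx
Sorted (with $ < everything):
  sorted[0] = $wxsyx
  sorted[1] = syx$wx
  sorted[2] = wxsyx$
  sorted[3] = x$wxsy
  sorted[4] = xsyx$w
  sorted[5] = yx$wxs
sorted[1] = syx$wx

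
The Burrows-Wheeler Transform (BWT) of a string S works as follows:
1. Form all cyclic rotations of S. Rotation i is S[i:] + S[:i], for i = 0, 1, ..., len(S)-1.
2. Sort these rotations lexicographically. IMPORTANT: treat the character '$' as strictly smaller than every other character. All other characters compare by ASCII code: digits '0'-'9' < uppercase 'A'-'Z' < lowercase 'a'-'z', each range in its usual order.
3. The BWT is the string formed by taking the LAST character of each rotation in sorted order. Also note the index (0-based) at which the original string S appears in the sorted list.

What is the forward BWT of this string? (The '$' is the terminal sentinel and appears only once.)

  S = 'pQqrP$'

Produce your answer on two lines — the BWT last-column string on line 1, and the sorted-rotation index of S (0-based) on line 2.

Answer: Prp$Qq
3

Derivation:
All 6 rotations (rotation i = S[i:]+S[:i]):
  rot[0] = pQqrP$
  rot[1] = QqrP$p
  rot[2] = qrP$pQ
  rot[3] = rP$pQq
  rot[4] = P$pQqr
  rot[5] = $pQqrP
Sorted (with $ < everything):
  sorted[0] = $pQqrP  (last char: 'P')
  sorted[1] = P$pQqr  (last char: 'r')
  sorted[2] = QqrP$p  (last char: 'p')
  sorted[3] = pQqrP$  (last char: '$')
  sorted[4] = qrP$pQ  (last char: 'Q')
  sorted[5] = rP$pQq  (last char: 'q')
Last column: Prp$Qq
Original string S is at sorted index 3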